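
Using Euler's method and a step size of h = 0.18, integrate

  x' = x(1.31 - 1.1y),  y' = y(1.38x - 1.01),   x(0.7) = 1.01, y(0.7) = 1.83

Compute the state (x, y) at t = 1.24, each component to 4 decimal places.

Euler on (x,y): x_{n+1} = x_n + h·x', y_{n+1} = y_n + h·y'.
0.700000: (1.010000, 1.830000); f=(-0.710030, 0.702354) → (0.882195, 1.956424)
0.880000: (0.882195, 1.956424); f=(-0.742866, 0.405818) → (0.748479, 2.029471)
1.060000: (0.748479, 2.029471); f=(-0.690410, 0.046476) → (0.624205, 2.037837)
(x(1.24), y(1.24)) ≈ (0.6242, 2.0378)

0.6242, 2.0378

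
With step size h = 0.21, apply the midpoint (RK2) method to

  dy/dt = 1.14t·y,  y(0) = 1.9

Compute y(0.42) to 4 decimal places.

Midpoint: k1 = f(t_n, y_n); k2 = f(t_n + h/2, y_n + (h/2)·k1); y_{n+1} = y_n + h·k2.
t=0.000000, y=1.900000:
  k1 = f(0.000000, 1.900000) = 0.000000
  k2 = f(0.105000, 1.900000) = 0.227430
  y ← 1.900000 + 0.21·0.227430 = 1.947760
t=0.210000, y=1.947760:
  k1 = f(0.210000, 1.947760) = 0.466294
  k2 = f(0.315000, 1.996721) = 0.717023
  y ← 1.947760 + 0.21·0.717023 = 2.098335
y(0.42) ≈ 2.0983

2.0983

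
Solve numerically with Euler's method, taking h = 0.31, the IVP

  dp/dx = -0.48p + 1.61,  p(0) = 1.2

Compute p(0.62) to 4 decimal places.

Euler: p_{n+1} = p_n + h·f(x_n, p_n).
x=0.000000, p=1.200000: f=1.034000 → p ← 1.200000 + 0.31·1.034000 = 1.520540
x=0.310000, p=1.520540: f=0.880141 → p ← 1.520540 + 0.31·0.880141 = 1.793384
p(0.62) ≈ 1.7934

1.7934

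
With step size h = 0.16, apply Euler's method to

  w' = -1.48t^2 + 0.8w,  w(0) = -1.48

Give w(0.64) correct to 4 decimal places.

Euler: w_{n+1} = w_n + h·f(t_n, w_n).
t=0.000000, w=-1.480000: f=-1.184000 → w ← -1.480000 + 0.16·(-1.184000) = -1.669440
t=0.160000, w=-1.669440: f=-1.373440 → w ← -1.669440 + 0.16·(-1.373440) = -1.889190
t=0.320000, w=-1.889190: f=-1.662904 → w ← -1.889190 + 0.16·(-1.662904) = -2.155255
t=0.480000, w=-2.155255: f=-2.065196 → w ← -2.155255 + 0.16·(-2.065196) = -2.485686
w(0.64) ≈ -2.4857

-2.4857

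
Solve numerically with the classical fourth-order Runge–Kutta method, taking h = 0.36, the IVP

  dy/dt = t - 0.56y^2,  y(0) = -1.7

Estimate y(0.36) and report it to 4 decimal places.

-2.4954

RK4: k1 = f(t_n, y_n); k2 = f(t_n + h/2, y_n + (h/2)·k1); k3 = f(t_n + h/2, y_n + (h/2)·k2); k4 = f(t_n + h, y_n + h·k3); y_{n+1} = y_n + (h/6)·(k1 + 2k2 + 2k3 + k4).
t=0.000000, y=-1.700000:
  k1 = f(0.000000, -1.700000) = -1.618400
  k2 = f(0.180000, -1.991312) = -2.040581
  k3 = f(0.180000, -2.067305) = -2.213299
  k4 = f(0.360000, -2.496788) = -3.131011
  y ← -1.700000 + (0.36/6)·(k1 + 2k2 + 2k3 + k4) = -2.495430
y(0.36) ≈ -2.4954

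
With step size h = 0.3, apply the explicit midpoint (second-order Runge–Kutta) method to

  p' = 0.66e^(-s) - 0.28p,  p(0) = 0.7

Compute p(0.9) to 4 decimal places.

0.8807

Midpoint: k1 = f(s_n, p_n); k2 = f(s_n + h/2, p_n + (h/2)·k1); p_{n+1} = p_n + h·k2.
s=0.000000, p=0.700000:
  k1 = f(0.000000, 0.700000) = 0.464000
  k2 = f(0.150000, 0.769600) = 0.352579
  p ← 0.700000 + 0.3·0.352579 = 0.805774
s=0.300000, p=0.805774:
  k1 = f(0.300000, 0.805774) = 0.263323
  k2 = f(0.450000, 0.845272) = 0.184158
  p ← 0.805774 + 0.3·0.184158 = 0.861021
s=0.600000, p=0.861021:
  k1 = f(0.600000, 0.861021) = 0.121130
  k2 = f(0.750000, 0.879191) = 0.065589
  p ← 0.861021 + 0.3·0.065589 = 0.880698
p(0.9) ≈ 0.8807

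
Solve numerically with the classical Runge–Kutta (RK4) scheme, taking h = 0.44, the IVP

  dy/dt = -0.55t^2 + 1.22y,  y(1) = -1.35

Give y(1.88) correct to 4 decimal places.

-5.6116

RK4: k1 = f(t_n, y_n); k2 = f(t_n + h/2, y_n + (h/2)·k1); k3 = f(t_n + h/2, y_n + (h/2)·k2); k4 = f(t_n + h, y_n + h·k3); y_{n+1} = y_n + (h/6)·(k1 + 2k2 + 2k3 + k4).
t=1.000000, y=-1.350000:
  k1 = f(1.000000, -1.350000) = -2.197000
  k2 = f(1.220000, -1.833340) = -3.055295
  k3 = f(1.220000, -2.022165) = -3.285661
  k4 = f(1.440000, -2.795691) = -4.551223
  y ← -1.350000 + (0.44/6)·(k1 + 2k2 + 2k3 + k4) = -2.774877
t=1.440000, y=-2.774877:
  k1 = f(1.440000, -2.774877) = -4.525829
  k2 = f(1.660000, -3.770559) = -6.115662
  k3 = f(1.660000, -4.120322) = -6.542373
  k4 = f(1.880000, -5.653521) = -8.841215
  y ← -2.774877 + (0.44/6)·(k1 + 2k2 + 2k3 + k4) = -5.611638
y(1.88) ≈ -5.6116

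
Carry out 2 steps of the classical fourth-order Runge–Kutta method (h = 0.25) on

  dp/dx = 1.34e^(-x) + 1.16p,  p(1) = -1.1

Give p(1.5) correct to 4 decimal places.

RK4: k1 = f(x_n, p_n); k2 = f(x_n + h/2, p_n + (h/2)·k1); k3 = f(x_n + h/2, p_n + (h/2)·k2); k4 = f(x_n + h, p_n + h·k3); p_{n+1} = p_n + (h/6)·(k1 + 2k2 + 2k3 + k4).
x=1.000000, p=-1.100000:
  k1 = f(1.000000, -1.100000) = -0.783042
  k2 = f(1.125000, -1.197880) = -0.954507
  k3 = f(1.125000, -1.219313) = -0.979369
  k4 = f(1.250000, -1.344842) = -1.176101
  p ← -1.100000 + (0.25/6)·(k1 + 2k2 + 2k3 + k4) = -1.342787
x=1.250000, p=-1.342787:
  k1 = f(1.250000, -1.342787) = -1.173717
  k2 = f(1.375000, -1.489502) = -1.389017
  k3 = f(1.375000, -1.516414) = -1.420236
  k4 = f(1.500000, -1.697846) = -1.670507
  p ← -1.342787 + (0.25/6)·(k1 + 2k2 + 2k3 + k4) = -1.695401
p(1.5) ≈ -1.6954

-1.6954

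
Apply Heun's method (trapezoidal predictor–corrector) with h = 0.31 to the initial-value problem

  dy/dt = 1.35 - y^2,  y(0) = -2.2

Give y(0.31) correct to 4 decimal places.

Heun: k1 = f(t_n, y_n); k2 = f(t_n + h, y_n + h·k1); y_{n+1} = y_n + (h/2)·(k1 + k2).
t=0.000000, y=-2.200000:
  k1 = f(0.000000, -2.200000) = -3.490000
  k2 = f(0.310000, -3.281900) = -9.420868
  y ← -2.200000 + (0.31/2)·(-3.490000 + (-9.420868)) = -4.201184
y(0.31) ≈ -4.2012

-4.2012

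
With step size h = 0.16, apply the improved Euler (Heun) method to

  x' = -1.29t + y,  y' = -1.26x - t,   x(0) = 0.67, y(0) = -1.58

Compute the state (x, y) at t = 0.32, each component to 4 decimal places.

0.0596, -1.7886

Heun on (x,y): k1 = f(t_n, state_n); k2 = f(t_n + h, state_n + h·k1); state_{n+1} = state_n + (h/2)·(k1 + k2).
0.000000: (0.670000, -1.580000)
  k1 = (-1.580000, -0.844200)
  predictor → (0.417200, -1.715072)
  k2 = (-1.921472, -0.685672)
  → (0.389882, -1.702390)
0.160000: (0.389882, -1.702390)
  k1 = (-1.908790, -0.651252)
  predictor → (0.084476, -1.806590)
  k2 = (-2.219390, -0.426440)
  → (0.059628, -1.788605)
(x(0.32), y(0.32)) ≈ (0.0596, -1.7886)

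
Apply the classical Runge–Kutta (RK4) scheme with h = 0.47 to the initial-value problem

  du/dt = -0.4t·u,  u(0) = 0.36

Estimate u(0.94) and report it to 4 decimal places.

RK4: k1 = f(t_n, u_n); k2 = f(t_n + h/2, u_n + (h/2)·k1); k3 = f(t_n + h/2, u_n + (h/2)·k2); k4 = f(t_n + h, u_n + h·k3); u_{n+1} = u_n + (h/6)·(k1 + 2k2 + 2k3 + k4).
t=0.000000, u=0.360000:
  k1 = f(0.000000, 0.360000) = 0.000000
  k2 = f(0.235000, 0.360000) = -0.033840
  k3 = f(0.235000, 0.352048) = -0.033092
  k4 = f(0.470000, 0.344447) = -0.064756
  u ← 0.360000 + (0.47/6)·(k1 + 2k2 + 2k3 + k4) = 0.344441
t=0.470000, u=0.344441:
  k1 = f(0.470000, 0.344441) = -0.064755
  k2 = f(0.705000, 0.329224) = -0.092841
  k3 = f(0.705000, 0.322624) = -0.090980
  k4 = f(0.940000, 0.301681) = -0.113432
  u ← 0.344441 + (0.47/6)·(k1 + 2k2 + 2k3 + k4) = 0.301685
u(0.94) ≈ 0.3017

0.3017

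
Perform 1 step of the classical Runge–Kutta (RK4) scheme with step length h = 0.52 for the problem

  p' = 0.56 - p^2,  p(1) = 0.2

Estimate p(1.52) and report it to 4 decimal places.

RK4: k1 = f(t_n, p_n); k2 = f(t_n + h/2, p_n + (h/2)·k1); k3 = f(t_n + h/2, p_n + (h/2)·k2); k4 = f(t_n + h, p_n + h·k3); p_{n+1} = p_n + (h/6)·(k1 + 2k2 + 2k3 + k4).
t=1.000000, p=0.200000:
  k1 = f(1.000000, 0.200000) = 0.520000
  k2 = f(1.260000, 0.335200) = 0.447641
  k3 = f(1.260000, 0.316387) = 0.459899
  k4 = f(1.520000, 0.439148) = 0.367149
  p ← 0.200000 + (0.52/6)·(k1 + 2k2 + 2k3 + k4) = 0.434193
p(1.52) ≈ 0.4342

0.4342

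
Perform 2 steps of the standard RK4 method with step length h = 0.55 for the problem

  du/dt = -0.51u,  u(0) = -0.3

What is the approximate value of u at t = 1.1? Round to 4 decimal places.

-0.1712

RK4: k1 = f(t_n, u_n); k2 = f(t_n + h/2, u_n + (h/2)·k1); k3 = f(t_n + h/2, u_n + (h/2)·k2); k4 = f(t_n + h, u_n + h·k3); u_{n+1} = u_n + (h/6)·(k1 + 2k2 + 2k3 + k4).
t=0.000000, u=-0.300000:
  k1 = f(0.000000, -0.300000) = 0.153000
  k2 = f(0.275000, -0.257925) = 0.131542
  k3 = f(0.275000, -0.263826) = 0.134551
  k4 = f(0.550000, -0.225997) = 0.115258
  u ← -0.300000 + (0.55/6)·(k1 + 2k2 + 2k3 + k4) = -0.226626
t=0.550000, u=-0.226626:
  k1 = f(0.550000, -0.226626) = 0.115579
  k2 = f(0.825000, -0.194842) = 0.099369
  k3 = f(0.825000, -0.199299) = 0.101643
  k4 = f(1.100000, -0.170722) = 0.087068
  u ← -0.226626 + (0.55/6)·(k1 + 2k2 + 2k3 + k4) = -0.171198
u(1.1) ≈ -0.1712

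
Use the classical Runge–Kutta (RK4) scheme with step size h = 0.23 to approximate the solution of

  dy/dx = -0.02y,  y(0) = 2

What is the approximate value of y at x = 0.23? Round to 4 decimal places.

1.9908

RK4: k1 = f(x_n, y_n); k2 = f(x_n + h/2, y_n + (h/2)·k1); k3 = f(x_n + h/2, y_n + (h/2)·k2); k4 = f(x_n + h, y_n + h·k3); y_{n+1} = y_n + (h/6)·(k1 + 2k2 + 2k3 + k4).
x=0.000000, y=2.000000:
  k1 = f(0.000000, 2.000000) = -0.040000
  k2 = f(0.115000, 1.995400) = -0.039908
  k3 = f(0.115000, 1.995411) = -0.039908
  k4 = f(0.230000, 1.990821) = -0.039816
  y ← 2.000000 + (0.23/6)·(k1 + 2k2 + 2k3 + k4) = 1.990821
y(0.23) ≈ 1.9908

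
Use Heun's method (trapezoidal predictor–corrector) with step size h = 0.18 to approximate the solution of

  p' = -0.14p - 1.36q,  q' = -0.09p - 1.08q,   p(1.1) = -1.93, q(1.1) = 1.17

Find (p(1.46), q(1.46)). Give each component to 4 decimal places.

-2.3085, 0.8531

Heun on (p,q): k1 = f(t_n, state_n); k2 = f(t_n + h, state_n + h·k1); state_{n+1} = state_n + (h/2)·(k1 + k2).
1.100000: (-1.930000, 1.170000)
  k1 = (-1.321000, -1.089900)
  predictor → (-2.167780, 0.973818)
  k2 = (-1.020903, -0.856623)
  → (-2.140771, 0.994813)
1.280000: (-2.140771, 0.994813)
  k1 = (-1.053238, -0.881729)
  predictor → (-2.330354, 0.836102)
  k2 = (-0.810849, -0.693258)
  → (-2.308539, 0.853064)
(p(1.46), q(1.46)) ≈ (-2.3085, 0.8531)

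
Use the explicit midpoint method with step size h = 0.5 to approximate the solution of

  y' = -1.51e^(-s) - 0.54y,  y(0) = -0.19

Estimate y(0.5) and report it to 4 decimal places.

Midpoint: k1 = f(s_n, y_n); k2 = f(s_n + h/2, y_n + (h/2)·k1); y_{n+1} = y_n + h·k2.
s=0.000000, y=-0.190000:
  k1 = f(0.000000, -0.190000) = -1.407400
  k2 = f(0.250000, -0.541850) = -0.883390
  y ← -0.190000 + 0.5·(-0.883390) = -0.631695
y(0.5) ≈ -0.6317

-0.6317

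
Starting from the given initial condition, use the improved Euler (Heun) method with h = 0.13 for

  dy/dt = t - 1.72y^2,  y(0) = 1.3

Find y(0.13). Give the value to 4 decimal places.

1.0244

Heun: k1 = f(t_n, y_n); k2 = f(t_n + h, y_n + h·k1); y_{n+1} = y_n + (h/2)·(k1 + k2).
t=0.000000, y=1.300000:
  k1 = f(0.000000, 1.300000) = -2.906800
  k2 = f(0.130000, 0.922116) = -1.332512
  y ← 1.300000 + (0.13/2)·(-2.906800 + (-1.332512)) = 1.024445
y(0.13) ≈ 1.0244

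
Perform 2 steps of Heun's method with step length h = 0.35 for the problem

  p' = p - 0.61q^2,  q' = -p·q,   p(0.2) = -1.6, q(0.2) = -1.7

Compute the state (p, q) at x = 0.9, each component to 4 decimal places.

Heun on (p,q): k1 = f(x_n, state_n); k2 = f(x_n + h, state_n + h·k1); state_{n+1} = state_n + (h/2)·(k1 + k2).
0.200000: (-1.600000, -1.700000)
  k1 = (-3.362900, -2.720000)
  predictor → (-2.777015, -2.652000)
  k2 = (-7.067208, -7.364644)
  → (-3.425269, -3.464813)
0.550000: (-3.425269, -3.464813)
  k1 = (-10.748274, -11.867915)
  predictor → (-7.187165, -7.618583)
  k2 = (-42.593277, -54.756013)
  → (-12.760041, -15.124000)
(p(0.9), q(0.9)) ≈ (-12.7600, -15.1240)

-12.7600, -15.1240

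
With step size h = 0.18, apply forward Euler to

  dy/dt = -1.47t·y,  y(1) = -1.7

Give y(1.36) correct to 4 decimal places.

Euler: y_{n+1} = y_n + h·f(t_n, y_n).
t=1.000000, y=-1.700000: f=2.499000 → y ← -1.700000 + 0.18·2.499000 = -1.250180
t=1.180000, y=-1.250180: f=2.168562 → y ← -1.250180 + 0.18·2.168562 = -0.859839
y(1.36) ≈ -0.8598

-0.8598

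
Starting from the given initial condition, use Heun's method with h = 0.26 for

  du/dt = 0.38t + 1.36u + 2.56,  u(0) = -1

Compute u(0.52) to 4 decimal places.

Heun: k1 = f(t_n, u_n); k2 = f(t_n + h, u_n + h·k1); u_{n+1} = u_n + (h/2)·(k1 + k2).
t=0.000000, u=-1.000000:
  k1 = f(0.000000, -1.000000) = 1.200000
  k2 = f(0.260000, -0.688000) = 1.723120
  u ← -1.000000 + (0.26/2)·(1.200000 + 1.723120) = -0.619994
t=0.260000, u=-0.619994:
  k1 = f(0.260000, -0.619994) = 1.815608
  k2 = f(0.520000, -0.147936) = 2.556406
  u ← -0.619994 + (0.26/2)·(1.815608 + 2.556406) = -0.051633
u(0.52) ≈ -0.0516

-0.0516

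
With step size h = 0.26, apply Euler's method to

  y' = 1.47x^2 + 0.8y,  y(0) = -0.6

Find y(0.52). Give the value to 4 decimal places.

Euler: y_{n+1} = y_n + h·f(x_n, y_n).
x=0.000000, y=-0.600000: f=-0.480000 → y ← -0.600000 + 0.26·(-0.480000) = -0.724800
x=0.260000, y=-0.724800: f=-0.480468 → y ← -0.724800 + 0.26·(-0.480468) = -0.849722
y(0.52) ≈ -0.8497

-0.8497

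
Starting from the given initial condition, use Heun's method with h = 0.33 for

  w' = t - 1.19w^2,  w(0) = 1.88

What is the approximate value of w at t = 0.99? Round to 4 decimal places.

Heun: k1 = f(t_n, w_n); k2 = f(t_n + h, w_n + h·k1); w_{n+1} = w_n + (h/2)·(k1 + k2).
t=0.000000, w=1.880000:
  k1 = f(0.000000, 1.880000) = -4.205936
  k2 = f(0.330000, 0.492041) = 0.041896
  w ← 1.880000 + (0.33/2)·(-4.205936 + 0.041896) = 1.192933
t=0.330000, w=1.192933:
  k1 = f(0.330000, 1.192933) = -1.363477
  k2 = f(0.660000, 0.742986) = 0.003087
  w ← 1.192933 + (0.33/2)·(-1.363477 + 0.003087) = 0.968469
t=0.660000, w=0.968469:
  k1 = f(0.660000, 0.968469) = -0.456139
  k2 = f(0.990000, 0.817943) = 0.193853
  w ← 0.968469 + (0.33/2)·(-0.456139 + 0.193853) = 0.925192
w(0.99) ≈ 0.9252

0.9252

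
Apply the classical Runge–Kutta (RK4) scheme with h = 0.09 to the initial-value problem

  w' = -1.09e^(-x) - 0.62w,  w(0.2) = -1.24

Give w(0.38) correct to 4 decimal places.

-1.2479

RK4: k1 = f(x_n, w_n); k2 = f(x_n + h/2, w_n + (h/2)·k1); k3 = f(x_n + h/2, w_n + (h/2)·k2); k4 = f(x_n + h, w_n + h·k3); w_{n+1} = w_n + (h/6)·(k1 + 2k2 + 2k3 + k4).
x=0.200000, w=-1.240000:
  k1 = f(0.200000, -1.240000) = -0.123617
  k2 = f(0.245000, -1.245563) = -0.080899
  k3 = f(0.245000, -1.243640) = -0.082091
  k4 = f(0.290000, -1.247388) = -0.042227
  w ← -1.240000 + (0.09/6)·(k1 + 2k2 + 2k3 + k4) = -1.247377
x=0.290000, w=-1.247377:
  k1 = f(0.290000, -1.247377) = -0.042233
  k2 = f(0.335000, -1.249278) = -0.005166
  k3 = f(0.335000, -1.247610) = -0.006200
  k4 = f(0.380000, -1.247935) = 0.028311
  w ← -1.247377 + (0.09/6)·(k1 + 2k2 + 2k3 + k4) = -1.247927
w(0.38) ≈ -1.2479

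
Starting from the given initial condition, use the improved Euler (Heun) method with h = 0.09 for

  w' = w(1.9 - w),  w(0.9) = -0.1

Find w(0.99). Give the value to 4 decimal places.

Heun: k1 = f(x_n, w_n); k2 = f(x_n + h, w_n + h·k1); w_{n+1} = w_n + (h/2)·(k1 + k2).
x=0.900000, w=-0.100000:
  k1 = f(0.900000, -0.100000) = -0.200000
  k2 = f(0.990000, -0.118000) = -0.238124
  w ← -0.100000 + (0.09/2)·(-0.200000 + (-0.238124)) = -0.119716
w(0.99) ≈ -0.1197

-0.1197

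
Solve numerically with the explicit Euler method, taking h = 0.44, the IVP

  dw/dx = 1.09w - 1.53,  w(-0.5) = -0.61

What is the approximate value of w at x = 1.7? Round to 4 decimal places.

-12.8757

Euler: w_{n+1} = w_n + h·f(x_n, w_n).
x=-0.500000, w=-0.610000: f=-2.194900 → w ← -0.610000 + 0.44·(-2.194900) = -1.575756
x=-0.060000, w=-1.575756: f=-3.247574 → w ← -1.575756 + 0.44·(-3.247574) = -3.004689
x=0.380000, w=-3.004689: f=-4.805111 → w ← -3.004689 + 0.44·(-4.805111) = -5.118937
x=0.820000, w=-5.118937: f=-7.109642 → w ← -5.118937 + 0.44·(-7.109642) = -8.247180
x=1.260000, w=-8.247180: f=-10.519426 → w ← -8.247180 + 0.44·(-10.519426) = -12.875727
w(1.7) ≈ -12.8757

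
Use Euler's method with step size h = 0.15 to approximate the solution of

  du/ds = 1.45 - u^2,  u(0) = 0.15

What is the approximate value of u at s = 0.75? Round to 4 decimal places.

0.9733

Euler: u_{n+1} = u_n + h·f(s_n, u_n).
s=0.000000, u=0.150000: f=1.427500 → u ← 0.150000 + 0.15·1.427500 = 0.364125
s=0.150000, u=0.364125: f=1.317413 → u ← 0.364125 + 0.15·1.317413 = 0.561737
s=0.300000, u=0.561737: f=1.134452 → u ← 0.561737 + 0.15·1.134452 = 0.731905
s=0.450000, u=0.731905: f=0.914316 → u ← 0.731905 + 0.15·0.914316 = 0.869052
s=0.600000, u=0.869052: f=0.694749 → u ← 0.869052 + 0.15·0.694749 = 0.973264
u(0.75) ≈ 0.9733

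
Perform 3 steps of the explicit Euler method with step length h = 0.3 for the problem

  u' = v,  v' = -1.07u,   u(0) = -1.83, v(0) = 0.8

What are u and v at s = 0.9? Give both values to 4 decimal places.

-0.6044, 2.2746

Euler on (u,v): u_{n+1} = u_n + h·u', v_{n+1} = v_n + h·v'.
0.000000: (-1.830000, 0.800000); f=(0.800000, 1.958100) → (-1.590000, 1.387430)
0.300000: (-1.590000, 1.387430); f=(1.387430, 1.701300) → (-1.173771, 1.897820)
0.600000: (-1.173771, 1.897820); f=(1.897820, 1.255935) → (-0.604425, 2.274600)
(u(0.9), v(0.9)) ≈ (-0.6044, 2.2746)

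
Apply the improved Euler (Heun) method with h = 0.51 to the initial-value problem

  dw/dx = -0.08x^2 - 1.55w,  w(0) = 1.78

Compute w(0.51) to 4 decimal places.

0.9238

Heun: k1 = f(x_n, w_n); k2 = f(x_n + h, w_n + h·k1); w_{n+1} = w_n + (h/2)·(k1 + k2).
x=0.000000, w=1.780000:
  k1 = f(0.000000, 1.780000) = -2.759000
  k2 = f(0.510000, 0.372910) = -0.598818
  w ← 1.780000 + (0.51/2)·(-2.759000 + (-0.598818)) = 0.923756
w(0.51) ≈ 0.9238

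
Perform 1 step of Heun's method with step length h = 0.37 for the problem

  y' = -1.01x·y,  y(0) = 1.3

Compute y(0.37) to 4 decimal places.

Heun: k1 = f(x_n, y_n); k2 = f(x_n + h, y_n + h·k1); y_{n+1} = y_n + (h/2)·(k1 + k2).
x=0.000000, y=1.300000:
  k1 = f(0.000000, 1.300000) = 0.000000
  k2 = f(0.370000, 1.300000) = -0.485810
  y ← 1.300000 + (0.37/2)·(0.000000 + (-0.485810)) = 1.210125
y(0.37) ≈ 1.2101

1.2101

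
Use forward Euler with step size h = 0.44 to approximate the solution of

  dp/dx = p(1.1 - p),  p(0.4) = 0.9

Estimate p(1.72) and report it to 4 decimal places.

Euler: p_{n+1} = p_n + h·f(x_n, p_n).
x=0.400000, p=0.900000: f=0.180000 → p ← 0.900000 + 0.44·0.180000 = 0.979200
x=0.840000, p=0.979200: f=0.118287 → p ← 0.979200 + 0.44·0.118287 = 1.031246
x=1.280000, p=1.031246: f=0.070902 → p ← 1.031246 + 0.44·0.070902 = 1.062443
p(1.72) ≈ 1.0624

1.0624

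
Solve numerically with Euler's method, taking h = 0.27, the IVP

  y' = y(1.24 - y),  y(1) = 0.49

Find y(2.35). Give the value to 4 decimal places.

Euler: y_{n+1} = y_n + h·f(x_n, y_n).
x=1.000000, y=0.490000: f=0.367500 → y ← 0.490000 + 0.27·0.367500 = 0.589225
x=1.270000, y=0.589225: f=0.383453 → y ← 0.589225 + 0.27·0.383453 = 0.692757
x=1.540000, y=0.692757: f=0.379106 → y ← 0.692757 + 0.27·0.379106 = 0.795116
x=1.810000, y=0.795116: f=0.353734 → y ← 0.795116 + 0.27·0.353734 = 0.890624
x=2.080000, y=0.890624: f=0.311162 → y ← 0.890624 + 0.27·0.311162 = 0.974638
y(2.35) ≈ 0.9746

0.9746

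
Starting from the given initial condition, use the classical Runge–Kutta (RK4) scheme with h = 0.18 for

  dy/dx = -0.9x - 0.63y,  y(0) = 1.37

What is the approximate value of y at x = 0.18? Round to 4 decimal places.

RK4: k1 = f(x_n, y_n); k2 = f(x_n + h/2, y_n + (h/2)·k1); k3 = f(x_n + h/2, y_n + (h/2)·k2); k4 = f(x_n + h, y_n + h·k3); y_{n+1} = y_n + (h/6)·(k1 + 2k2 + 2k3 + k4).
x=0.000000, y=1.370000:
  k1 = f(0.000000, 1.370000) = -0.863100
  k2 = f(0.090000, 1.292321) = -0.895162
  k3 = f(0.090000, 1.289435) = -0.893344
  k4 = f(0.180000, 1.209198) = -0.923795
  y ← 1.370000 + (0.18/6)·(k1 + 2k2 + 2k3 + k4) = 1.209083
y(0.18) ≈ 1.2091

1.2091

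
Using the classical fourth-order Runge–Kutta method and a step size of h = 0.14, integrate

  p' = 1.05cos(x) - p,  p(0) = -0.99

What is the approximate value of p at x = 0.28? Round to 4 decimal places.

-0.4954

RK4: k1 = f(x_n, p_n); k2 = f(x_n + h/2, p_n + (h/2)·k1); k3 = f(x_n + h/2, p_n + (h/2)·k2); k4 = f(x_n + h, p_n + h·k3); p_{n+1} = p_n + (h/6)·(k1 + 2k2 + 2k3 + k4).
x=0.000000, p=-0.990000:
  k1 = f(0.000000, -0.990000) = 2.040000
  k2 = f(0.070000, -0.847200) = 1.894629
  k3 = f(0.070000, -0.857376) = 1.904805
  k4 = f(0.140000, -0.723327) = 1.763054
  p ← -0.990000 + (0.14/6)·(k1 + 2k2 + 2k3 + k4) = -0.723955
x=0.140000, p=-0.723955:
  k1 = f(0.140000, -0.723955) = 1.763682
  k2 = f(0.210000, -0.600497) = 1.627430
  k3 = f(0.210000, -0.610035) = 1.636968
  k4 = f(0.280000, -0.494780) = 1.503888
  p ← -0.723955 + (0.14/6)·(k1 + 2k2 + 2k3 + k4) = -0.495373
p(0.28) ≈ -0.4954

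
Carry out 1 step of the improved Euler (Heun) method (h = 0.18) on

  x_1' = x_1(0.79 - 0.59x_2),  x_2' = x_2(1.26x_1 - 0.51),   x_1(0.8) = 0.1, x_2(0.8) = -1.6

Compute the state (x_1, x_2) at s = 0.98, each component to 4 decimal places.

Heun on (x_1,x_2): k1 = f(s_n, state_n); k2 = f(s_n + h, state_n + h·k1); state_{n+1} = state_n + (h/2)·(k1 + k2).
0.800000: (0.100000, -1.600000)
  k1 = (0.173400, 0.614400)
  predictor → (0.131212, -1.489408)
  k2 = (0.218960, 0.513359)
  → (0.135312, -1.498502)
(x_1(0.98), x_2(0.98)) ≈ (0.1353, -1.4985)

0.1353, -1.4985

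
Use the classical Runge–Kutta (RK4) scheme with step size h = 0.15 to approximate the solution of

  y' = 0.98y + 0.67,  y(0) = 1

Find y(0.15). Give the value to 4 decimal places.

RK4: k1 = f(x_n, y_n); k2 = f(x_n + h/2, y_n + (h/2)·k1); k3 = f(x_n + h/2, y_n + (h/2)·k2); k4 = f(x_n + h, y_n + h·k3); y_{n+1} = y_n + (h/6)·(k1 + 2k2 + 2k3 + k4).
x=0.000000, y=1.000000:
  k1 = f(0.000000, 1.000000) = 1.650000
  k2 = f(0.075000, 1.123750) = 1.771275
  k3 = f(0.075000, 1.132846) = 1.780189
  k4 = f(0.150000, 1.267028) = 1.911688
  y ← 1.000000 + (0.15/6)·(k1 + 2k2 + 2k3 + k4) = 1.266615
y(0.15) ≈ 1.2666

1.2666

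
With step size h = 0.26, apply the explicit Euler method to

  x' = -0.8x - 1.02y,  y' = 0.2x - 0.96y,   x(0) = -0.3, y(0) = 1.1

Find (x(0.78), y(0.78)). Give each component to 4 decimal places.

Euler on (x,y): x_{n+1} = x_n + h·x', y_{n+1} = y_n + h·y'.
0.000000: (-0.300000, 1.100000); f=(-0.882000, -1.116000) → (-0.529320, 0.809840)
0.260000: (-0.529320, 0.809840); f=(-0.402581, -0.883310) → (-0.633991, 0.580179)
0.520000: (-0.633991, 0.580179); f=(-0.084590, -0.683770) → (-0.655984, 0.402399)
(x(0.78), y(0.78)) ≈ (-0.6560, 0.4024)

-0.6560, 0.4024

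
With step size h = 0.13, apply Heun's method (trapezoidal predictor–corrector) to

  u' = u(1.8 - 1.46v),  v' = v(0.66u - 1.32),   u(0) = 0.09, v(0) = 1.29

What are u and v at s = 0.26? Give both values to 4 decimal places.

0.0948, 0.9312

Heun on (u,v): k1 = f(s_n, state_n); k2 = f(s_n + h, state_n + h·k1); state_{n+1} = state_n + (h/2)·(k1 + k2).
0.000000: (0.090000, 1.290000)
  k1 = (-0.007506, -1.626174)
  predictor → (0.089024, 1.078597)
  k2 = (0.020053, -1.360374)
  → (0.090816, 1.095874)
0.130000: (0.090816, 1.095874)
  k1 = (0.018165, -1.380869)
  predictor → (0.093177, 0.916361)
  k2 = (0.043058, -1.153244)
  → (0.094795, 0.931157)
(u(0.26), v(0.26)) ≈ (0.0948, 0.9312)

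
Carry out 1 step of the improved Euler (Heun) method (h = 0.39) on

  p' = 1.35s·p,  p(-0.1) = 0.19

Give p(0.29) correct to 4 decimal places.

0.1987

Heun: k1 = f(s_n, p_n); k2 = f(s_n + h, p_n + h·k1); p_{n+1} = p_n + (h/2)·(k1 + k2).
s=-0.100000, p=0.190000:
  k1 = f(-0.100000, 0.190000) = -0.025650
  k2 = f(0.290000, 0.179997) = 0.070469
  p ← 0.190000 + (0.39/2)·(-0.025650 + 0.070469) = 0.198740
p(0.29) ≈ 0.1987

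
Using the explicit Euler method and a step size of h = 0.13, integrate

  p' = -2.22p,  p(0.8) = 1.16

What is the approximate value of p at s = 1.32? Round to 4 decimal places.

Euler: p_{n+1} = p_n + h·f(s_n, p_n).
s=0.800000, p=1.160000: f=-2.575200 → p ← 1.160000 + 0.13·(-2.575200) = 0.825224
s=0.930000, p=0.825224: f=-1.831997 → p ← 0.825224 + 0.13·(-1.831997) = 0.587064
s=1.060000, p=0.587064: f=-1.303283 → p ← 0.587064 + 0.13·(-1.303283) = 0.417638
s=1.190000, p=0.417638: f=-0.927155 → p ← 0.417638 + 0.13·(-0.927155) = 0.297107
p(1.32) ≈ 0.2971

0.2971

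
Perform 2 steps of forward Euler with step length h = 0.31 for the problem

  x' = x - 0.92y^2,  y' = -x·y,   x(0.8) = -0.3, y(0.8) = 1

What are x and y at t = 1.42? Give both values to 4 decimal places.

Euler on (x,y): x_{n+1} = x_n + h·x', y_{n+1} = y_n + h·y'.
0.800000: (-0.300000, 1.000000); f=(-1.220000, 0.300000) → (-0.678200, 1.093000)
1.110000: (-0.678200, 1.093000); f=(-1.777277, 0.741273) → (-1.229156, 1.322795)
(x(1.42), y(1.42)) ≈ (-1.2292, 1.3228)

-1.2292, 1.3228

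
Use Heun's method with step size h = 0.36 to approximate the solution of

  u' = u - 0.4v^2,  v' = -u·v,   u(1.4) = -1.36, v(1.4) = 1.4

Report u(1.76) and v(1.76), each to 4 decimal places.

Heun on (u,v): k1 = f(t_n, state_n); k2 = f(t_n + h, state_n + h·k1); state_{n+1} = state_n + (h/2)·(k1 + k2).
1.400000: (-1.360000, 1.400000)
  k1 = (-2.144000, 1.904000)
  predictor → (-2.131840, 2.085440)
  k2 = (-3.871464, 4.445824)
  → (-2.442784, 2.542968)
(u(1.76), v(1.76)) ≈ (-2.4428, 2.5430)

-2.4428, 2.5430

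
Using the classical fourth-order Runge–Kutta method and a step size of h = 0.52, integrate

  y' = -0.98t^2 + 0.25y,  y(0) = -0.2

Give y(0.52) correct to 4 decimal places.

RK4: k1 = f(t_n, y_n); k2 = f(t_n + h/2, y_n + (h/2)·k1); k3 = f(t_n + h/2, y_n + (h/2)·k2); k4 = f(t_n + h, y_n + h·k3); y_{n+1} = y_n + (h/6)·(k1 + 2k2 + 2k3 + k4).
t=0.000000, y=-0.200000:
  k1 = f(0.000000, -0.200000) = -0.050000
  k2 = f(0.260000, -0.213000) = -0.119498
  k3 = f(0.260000, -0.231069) = -0.124015
  k4 = f(0.520000, -0.264488) = -0.331114
  y ← -0.200000 + (0.52/6)·(k1 + 2k2 + 2k3 + k4) = -0.275239
y(0.52) ≈ -0.2752

-0.2752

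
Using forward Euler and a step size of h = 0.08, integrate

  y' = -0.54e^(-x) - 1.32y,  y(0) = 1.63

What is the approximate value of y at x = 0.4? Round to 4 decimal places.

Euler: y_{n+1} = y_n + h·f(x_n, y_n).
x=0.000000, y=1.630000: f=-2.691600 → y ← 1.630000 + 0.08·(-2.691600) = 1.414672
x=0.080000, y=1.414672: f=-2.365850 → y ← 1.414672 + 0.08·(-2.365850) = 1.225404
x=0.160000, y=1.225404: f=-2.077691 → y ← 1.225404 + 0.08·(-2.077691) = 1.059189
x=0.240000, y=1.059189: f=-1.822908 → y ← 1.059189 + 0.08·(-1.822908) = 0.913356
x=0.320000, y=0.913356: f=-1.597751 → y ← 0.913356 + 0.08·(-1.597751) = 0.785536
y(0.4) ≈ 0.7855

0.7855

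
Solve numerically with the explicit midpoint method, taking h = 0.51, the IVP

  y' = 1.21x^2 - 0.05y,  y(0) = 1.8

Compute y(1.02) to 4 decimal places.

2.1087

Midpoint: k1 = f(x_n, y_n); k2 = f(x_n + h/2, y_n + (h/2)·k1); y_{n+1} = y_n + h·k2.
x=0.000000, y=1.800000:
  k1 = f(0.000000, 1.800000) = -0.090000
  k2 = f(0.255000, 1.777050) = -0.010172
  y ← 1.800000 + 0.51·(-0.010172) = 1.794812
x=0.510000, y=1.794812:
  k1 = f(0.510000, 1.794812) = 0.224980
  k2 = f(0.765000, 1.852182) = 0.615513
  y ← 1.794812 + 0.51·0.615513 = 2.108724
y(1.02) ≈ 2.1087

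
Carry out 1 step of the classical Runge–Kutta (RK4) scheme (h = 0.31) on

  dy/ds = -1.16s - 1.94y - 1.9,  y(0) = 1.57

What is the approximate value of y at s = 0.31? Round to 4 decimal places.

0.3731

RK4: k1 = f(s_n, y_n); k2 = f(s_n + h/2, y_n + (h/2)·k1); k3 = f(s_n + h/2, y_n + (h/2)·k2); k4 = f(s_n + h, y_n + h·k3); y_{n+1} = y_n + (h/6)·(k1 + 2k2 + 2k3 + k4).
s=0.000000, y=1.570000:
  k1 = f(0.000000, 1.570000) = -4.945800
  k2 = f(0.155000, 0.803401) = -3.638398
  k3 = f(0.155000, 1.006048) = -4.031534
  k4 = f(0.310000, 0.320225) = -2.880836
  y ← 1.570000 + (0.31/6)·(k1 + 2k2 + 2k3 + k4) = 0.373064
y(0.31) ≈ 0.3731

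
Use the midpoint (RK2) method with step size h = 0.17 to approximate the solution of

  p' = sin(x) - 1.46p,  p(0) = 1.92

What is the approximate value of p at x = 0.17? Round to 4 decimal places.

Midpoint: k1 = f(x_n, p_n); k2 = f(x_n + h/2, p_n + (h/2)·k1); p_{n+1} = p_n + h·k2.
x=0.000000, p=1.920000:
  k1 = f(0.000000, 1.920000) = -2.803200
  k2 = f(0.085000, 1.681728) = -2.370425
  p ← 1.920000 + 0.17·(-2.370425) = 1.517028
p(0.17) ≈ 1.5170

1.5170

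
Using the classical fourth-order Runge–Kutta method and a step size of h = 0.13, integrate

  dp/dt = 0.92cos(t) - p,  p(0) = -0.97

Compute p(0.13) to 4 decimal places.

RK4: k1 = f(t_n, p_n); k2 = f(t_n + h/2, p_n + (h/2)·k1); k3 = f(t_n + h/2, p_n + (h/2)·k2); k4 = f(t_n + h, p_n + h·k3); p_{n+1} = p_n + (h/6)·(k1 + 2k2 + 2k3 + k4).
t=0.000000, p=-0.970000:
  k1 = f(0.000000, -0.970000) = 1.890000
  k2 = f(0.065000, -0.847150) = 1.765207
  k3 = f(0.065000, -0.855262) = 1.773319
  k4 = f(0.130000, -0.739469) = 1.651706
  p ← -0.970000 + (0.13/6)·(k1 + 2k2 + 2k3 + k4) = -0.739927
p(0.13) ≈ -0.7399

-0.7399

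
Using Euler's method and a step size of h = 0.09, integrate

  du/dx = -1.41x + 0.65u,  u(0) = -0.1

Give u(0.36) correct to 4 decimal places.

-0.1968

Euler: u_{n+1} = u_n + h·f(x_n, u_n).
x=0.000000, u=-0.100000: f=-0.065000 → u ← -0.100000 + 0.09·(-0.065000) = -0.105850
x=0.090000, u=-0.105850: f=-0.195703 → u ← -0.105850 + 0.09·(-0.195703) = -0.123463
x=0.180000, u=-0.123463: f=-0.334051 → u ← -0.123463 + 0.09·(-0.334051) = -0.153528
x=0.270000, u=-0.153528: f=-0.480493 → u ← -0.153528 + 0.09·(-0.480493) = -0.196772
u(0.36) ≈ -0.1968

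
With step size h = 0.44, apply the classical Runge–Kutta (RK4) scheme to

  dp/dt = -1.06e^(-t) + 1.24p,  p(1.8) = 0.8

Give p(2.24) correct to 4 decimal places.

RK4: k1 = f(t_n, p_n); k2 = f(t_n + h/2, p_n + (h/2)·k1); k3 = f(t_n + h/2, p_n + (h/2)·k2); k4 = f(t_n + h, p_n + h·k3); p_{n+1} = p_n + (h/6)·(k1 + 2k2 + 2k3 + k4).
t=1.800000, p=0.800000:
  k1 = f(1.800000, 0.800000) = 0.816783
  k2 = f(2.020000, 0.979692) = 1.074204
  k3 = f(2.020000, 1.036325) = 1.144428
  k4 = f(2.240000, 1.303548) = 1.503554
  p ← 0.800000 + (0.44/6)·(k1 + 2k2 + 2k3 + k4) = 1.295557
p(2.24) ≈ 1.2956

1.2956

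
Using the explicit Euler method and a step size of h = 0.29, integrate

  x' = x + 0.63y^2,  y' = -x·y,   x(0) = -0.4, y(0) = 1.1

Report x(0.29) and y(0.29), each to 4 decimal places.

-0.2949, 1.2276

Euler on (x,y): x_{n+1} = x_n + h·x', y_{n+1} = y_n + h·y'.
0.000000: (-0.400000, 1.100000); f=(0.362300, 0.440000) → (-0.294933, 1.227600)
(x(0.29), y(0.29)) ≈ (-0.2949, 1.2276)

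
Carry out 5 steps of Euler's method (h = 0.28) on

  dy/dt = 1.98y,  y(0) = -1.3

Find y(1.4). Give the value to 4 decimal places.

-11.7966

Euler: y_{n+1} = y_n + h·f(t_n, y_n).
t=0.000000, y=-1.300000: f=-2.574000 → y ← -1.300000 + 0.28·(-2.574000) = -2.020720
t=0.280000, y=-2.020720: f=-4.001026 → y ← -2.020720 + 0.28·(-4.001026) = -3.141007
t=0.560000, y=-3.141007: f=-6.219194 → y ← -3.141007 + 0.28·(-6.219194) = -4.882382
t=0.840000, y=-4.882382: f=-9.667115 → y ← -4.882382 + 0.28·(-9.667115) = -7.589174
t=1.120000, y=-7.589174: f=-15.026564 → y ← -7.589174 + 0.28·(-15.026564) = -11.796612
y(1.4) ≈ -11.7966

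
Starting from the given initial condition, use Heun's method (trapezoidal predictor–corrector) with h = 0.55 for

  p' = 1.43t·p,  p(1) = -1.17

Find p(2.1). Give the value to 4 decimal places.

Heun: k1 = f(t_n, p_n); k2 = f(t_n + h, p_n + h·k1); p_{n+1} = p_n + (h/2)·(k1 + k2).
t=1.000000, p=-1.170000:
  k1 = f(1.000000, -1.170000) = -1.673100
  k2 = f(1.550000, -2.090205) = -4.632939
  p ← -1.170000 + (0.55/2)·(-1.673100 + (-4.632939)) = -2.904161
t=1.550000, p=-2.904161:
  k1 = f(1.550000, -2.904161) = -6.437072
  k2 = f(2.100000, -6.444551) = -19.352986
  p ← -2.904161 + (0.55/2)·(-6.437072 + (-19.352986)) = -9.996427
p(2.1) ≈ -9.9964

-9.9964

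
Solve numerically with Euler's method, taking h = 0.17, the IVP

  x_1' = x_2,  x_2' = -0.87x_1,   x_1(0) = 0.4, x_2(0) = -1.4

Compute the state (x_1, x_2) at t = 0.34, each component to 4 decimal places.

-0.0861, -1.4831

Euler on (x_1,x_2): x_1_{n+1} = x_1_n + h·x_1', x_2_{n+1} = x_2_n + h·x_2'.
0.000000: (0.400000, -1.400000); f=(-1.400000, -0.348000) → (0.162000, -1.459160)
0.170000: (0.162000, -1.459160); f=(-1.459160, -0.140940) → (-0.086057, -1.483120)
(x_1(0.34), x_2(0.34)) ≈ (-0.0861, -1.4831)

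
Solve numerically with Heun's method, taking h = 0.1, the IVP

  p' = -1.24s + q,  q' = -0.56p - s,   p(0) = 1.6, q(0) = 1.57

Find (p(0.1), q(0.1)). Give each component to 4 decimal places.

1.7463, 1.4710

Heun on (p,q): k1 = f(s_n, state_n); k2 = f(s_n + h, state_n + h·k1); state_{n+1} = state_n + (h/2)·(k1 + k2).
0.000000: (1.600000, 1.570000)
  k1 = (1.570000, -0.896000)
  predictor → (1.757000, 1.480400)
  k2 = (1.356400, -1.083920)
  → (1.746320, 1.471004)
(p(0.1), q(0.1)) ≈ (1.7463, 1.4710)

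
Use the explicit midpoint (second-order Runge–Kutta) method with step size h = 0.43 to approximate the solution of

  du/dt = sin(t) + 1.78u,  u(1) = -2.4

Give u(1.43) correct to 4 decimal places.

Midpoint: k1 = f(t_n, u_n); k2 = f(t_n + h/2, u_n + (h/2)·k1); u_{n+1} = u_n + h·k2.
t=1.000000, u=-2.400000:
  k1 = f(1.000000, -2.400000) = -3.430529
  k2 = f(1.215000, -3.137564) = -4.647494
  u ← -2.400000 + 0.43·(-4.647494) = -4.398422
u(1.43) ≈ -4.3984

-4.3984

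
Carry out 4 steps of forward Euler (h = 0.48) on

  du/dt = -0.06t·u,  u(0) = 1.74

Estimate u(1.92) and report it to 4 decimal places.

1.5993

Euler: u_{n+1} = u_n + h·f(t_n, u_n).
t=0.000000, u=1.740000: f=0.000000 → u ← 1.740000 + 0.48·0.000000 = 1.740000
t=0.480000, u=1.740000: f=-0.050112 → u ← 1.740000 + 0.48·(-0.050112) = 1.715946
t=0.960000, u=1.715946: f=-0.098839 → u ← 1.715946 + 0.48·(-0.098839) = 1.668504
t=1.440000, u=1.668504: f=-0.144159 → u ← 1.668504 + 0.48·(-0.144159) = 1.599308
u(1.92) ≈ 1.5993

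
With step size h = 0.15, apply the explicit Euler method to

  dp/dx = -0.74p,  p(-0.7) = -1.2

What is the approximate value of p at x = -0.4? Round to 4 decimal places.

-0.9484

Euler: p_{n+1} = p_n + h·f(x_n, p_n).
x=-0.700000, p=-1.200000: f=0.888000 → p ← -1.200000 + 0.15·0.888000 = -1.066800
x=-0.550000, p=-1.066800: f=0.789432 → p ← -1.066800 + 0.15·0.789432 = -0.948385
p(-0.4) ≈ -0.9484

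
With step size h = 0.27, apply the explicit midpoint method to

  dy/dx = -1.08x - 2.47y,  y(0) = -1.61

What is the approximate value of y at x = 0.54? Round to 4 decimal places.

-0.6105

Midpoint: k1 = f(x_n, y_n); k2 = f(x_n + h/2, y_n + (h/2)·k1); y_{n+1} = y_n + h·k2.
x=0.000000, y=-1.610000:
  k1 = f(0.000000, -1.610000) = 3.976700
  k2 = f(0.135000, -1.073145) = 2.504869
  y ← -1.610000 + 0.27·2.504869 = -0.933685
x=0.270000, y=-0.933685:
  k1 = f(0.270000, -0.933685) = 2.014603
  k2 = f(0.405000, -0.661714) = 1.197033
  y ← -0.933685 + 0.27·1.197033 = -0.610486
y(0.54) ≈ -0.6105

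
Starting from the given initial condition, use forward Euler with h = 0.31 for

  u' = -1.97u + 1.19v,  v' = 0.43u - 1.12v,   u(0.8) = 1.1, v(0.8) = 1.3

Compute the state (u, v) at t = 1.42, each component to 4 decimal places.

Euler on (u,v): u_{n+1} = u_n + h·u', v_{n+1} = v_n + h·v'.
0.800000: (1.100000, 1.300000); f=(-0.620000, -0.983000) → (0.907800, 0.995270)
1.110000: (0.907800, 0.995270); f=(-0.603995, -0.724348) → (0.720562, 0.770722)
(u(1.42), v(1.42)) ≈ (0.7206, 0.7707)

0.7206, 0.7707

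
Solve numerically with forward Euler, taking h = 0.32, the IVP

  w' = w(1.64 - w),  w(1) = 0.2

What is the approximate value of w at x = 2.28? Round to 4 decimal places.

Euler: w_{n+1} = w_n + h·f(x_n, w_n).
x=1.000000, w=0.200000: f=0.288000 → w ← 0.200000 + 0.32·0.288000 = 0.292160
x=1.320000, w=0.292160: f=0.393785 → w ← 0.292160 + 0.32·0.393785 = 0.418171
x=1.640000, w=0.418171: f=0.510934 → w ← 0.418171 + 0.32·0.510934 = 0.581670
x=1.960000, w=0.581670: f=0.615599 → w ← 0.581670 + 0.32·0.615599 = 0.778662
w(2.28) ≈ 0.7787

0.7787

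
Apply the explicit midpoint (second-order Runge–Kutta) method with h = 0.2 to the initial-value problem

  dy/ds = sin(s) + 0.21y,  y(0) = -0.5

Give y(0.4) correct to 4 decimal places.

-0.4630

Midpoint: k1 = f(s_n, y_n); k2 = f(s_n + h/2, y_n + (h/2)·k1); y_{n+1} = y_n + h·k2.
s=0.000000, y=-0.500000:
  k1 = f(0.000000, -0.500000) = -0.105000
  k2 = f(0.100000, -0.510500) = -0.007372
  y ← -0.500000 + 0.2·(-0.007372) = -0.501474
s=0.200000, y=-0.501474:
  k1 = f(0.200000, -0.501474) = 0.093360
  k2 = f(0.300000, -0.492138) = 0.192171
  y ← -0.501474 + 0.2·0.192171 = -0.463040
y(0.4) ≈ -0.4630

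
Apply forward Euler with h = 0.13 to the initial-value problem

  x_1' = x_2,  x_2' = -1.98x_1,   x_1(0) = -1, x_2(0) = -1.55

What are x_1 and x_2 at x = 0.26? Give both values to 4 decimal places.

Euler on (x_1,x_2): x_1_{n+1} = x_1_n + h·x_1', x_2_{n+1} = x_2_n + h·x_2'.
0.000000: (-1.000000, -1.550000); f=(-1.550000, 1.980000) → (-1.201500, -1.292600)
0.130000: (-1.201500, -1.292600); f=(-1.292600, 2.378970) → (-1.369538, -0.983334)
(x_1(0.26), x_2(0.26)) ≈ (-1.3695, -0.9833)

-1.3695, -0.9833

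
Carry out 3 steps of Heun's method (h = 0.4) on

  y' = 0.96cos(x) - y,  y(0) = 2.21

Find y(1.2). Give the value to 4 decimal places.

1.1429

Heun: k1 = f(x_n, y_n); k2 = f(x_n + h, y_n + h·k1); y_{n+1} = y_n + (h/2)·(k1 + k2).
x=0.000000, y=2.210000:
  k1 = f(0.000000, 2.210000) = -1.250000
  k2 = f(0.400000, 1.710000) = -0.825781
  y ← 2.210000 + (0.4/2)·(-1.250000 + (-0.825781)) = 1.794844
x=0.400000, y=1.794844:
  k1 = f(0.400000, 1.794844) = -0.910625
  k2 = f(0.800000, 1.430594) = -0.761755
  y ← 1.794844 + (0.4/2)·(-0.910625 + (-0.761755)) = 1.460368
x=0.800000, y=1.460368:
  k1 = f(0.800000, 1.460368) = -0.791529
  k2 = f(1.200000, 1.143756) = -0.795893
  y ← 1.460368 + (0.4/2)·(-0.791529 + (-0.795893)) = 1.142883
y(1.2) ≈ 1.1429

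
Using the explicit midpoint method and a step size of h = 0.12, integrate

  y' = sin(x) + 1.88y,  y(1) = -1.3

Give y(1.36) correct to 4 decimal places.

Midpoint: k1 = f(x_n, y_n); k2 = f(x_n + h/2, y_n + (h/2)·k1); y_{n+1} = y_n + h·k2.
x=1.000000, y=-1.300000:
  k1 = f(1.000000, -1.300000) = -1.602529
  k2 = f(1.060000, -1.396152) = -1.752410
  y ← -1.300000 + 0.12·(-1.752410) = -1.510289
x=1.120000, y=-1.510289:
  k1 = f(1.120000, -1.510289) = -1.939243
  k2 = f(1.180000, -1.626644) = -2.133484
  y ← -1.510289 + 0.12·(-2.133484) = -1.766307
x=1.240000, y=-1.766307:
  k1 = f(1.240000, -1.766307) = -2.374874
  k2 = f(1.300000, -1.908800) = -2.624985
  y ← -1.766307 + 0.12·(-2.624985) = -2.081306
y(1.36) ≈ -2.0813

-2.0813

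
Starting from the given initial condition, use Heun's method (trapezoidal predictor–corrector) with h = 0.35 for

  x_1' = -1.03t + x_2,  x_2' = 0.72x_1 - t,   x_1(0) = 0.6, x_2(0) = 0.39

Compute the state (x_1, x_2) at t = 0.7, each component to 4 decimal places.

Heun on (x_1,x_2): k1 = f(t_n, state_n); k2 = f(t_n + h, state_n + h·k1); state_{n+1} = state_n + (h/2)·(k1 + k2).
0.000000: (0.600000, 0.390000)
  k1 = (0.390000, 0.432000)
  predictor → (0.736500, 0.541200)
  k2 = (0.180700, 0.180280)
  → (0.699873, 0.497149)
0.350000: (0.699873, 0.497149)
  k1 = (0.136649, 0.153908)
  predictor → (0.747700, 0.551017)
  k2 = (-0.169983, -0.161656)
  → (0.694039, 0.495793)
(x_1(0.7), x_2(0.7)) ≈ (0.6940, 0.4958)

0.6940, 0.4958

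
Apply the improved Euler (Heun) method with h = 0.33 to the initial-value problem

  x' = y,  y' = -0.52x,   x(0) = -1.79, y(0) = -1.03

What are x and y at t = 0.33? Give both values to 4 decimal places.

Heun on (x,y): k1 = f(t_n, state_n); k2 = f(t_n + h, state_n + h·k1); state_{n+1} = state_n + (h/2)·(k1 + k2).
0.000000: (-1.790000, -1.030000)
  k1 = (-1.030000, 0.930800)
  predictor → (-2.129900, -0.722836)
  k2 = (-0.722836, 1.107548)
  → (-2.079218, -0.693673)
(x(0.33), y(0.33)) ≈ (-2.0792, -0.6937)

-2.0792, -0.6937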